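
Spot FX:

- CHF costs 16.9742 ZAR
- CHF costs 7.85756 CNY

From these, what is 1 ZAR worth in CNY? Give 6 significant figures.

ZAR/CNY = 0.462912

1 ZAR ÷ 16.9742 = 0.0589129 CHF
0.0589129 CHF × 7.85756 = 0.462912 CNY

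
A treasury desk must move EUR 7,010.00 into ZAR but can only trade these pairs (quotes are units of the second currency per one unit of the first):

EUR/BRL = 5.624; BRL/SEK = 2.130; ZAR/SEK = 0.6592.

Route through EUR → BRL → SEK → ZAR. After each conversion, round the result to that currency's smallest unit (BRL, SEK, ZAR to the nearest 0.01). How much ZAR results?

ZAR 127,387.18

EUR 7,010.00 × 5.624 = BRL 39,424.24
BRL 39,424.24 × 2.130 = SEK 83,973.63
SEK 83,973.63 ÷ 0.6592 = ZAR 127,387.18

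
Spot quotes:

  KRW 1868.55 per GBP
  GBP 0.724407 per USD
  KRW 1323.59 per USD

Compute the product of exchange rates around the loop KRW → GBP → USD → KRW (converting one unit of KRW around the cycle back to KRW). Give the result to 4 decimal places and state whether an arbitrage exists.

Around KRW → GBP → USD → KRW: 1 ÷ 1868.55 ÷ 0.724407 × 1323.59 = 0.977836
Product < 1; profitable direction is KRW → USD → GBP → KRW.

0.9778 (arbitrage exists)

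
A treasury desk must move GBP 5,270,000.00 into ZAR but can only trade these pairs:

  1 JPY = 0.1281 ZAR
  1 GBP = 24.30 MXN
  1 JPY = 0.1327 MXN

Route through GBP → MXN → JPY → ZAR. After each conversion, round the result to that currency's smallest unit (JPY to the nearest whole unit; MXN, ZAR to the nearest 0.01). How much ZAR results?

ZAR 123,621,809.36

GBP 5,270,000.00 × 24.30 = MXN 128,061,000.00
MXN 128,061,000.00 ÷ 0.1327 = JPY 965,041,447
JPY 965,041,447 × 0.1281 = ZAR 123,621,809.36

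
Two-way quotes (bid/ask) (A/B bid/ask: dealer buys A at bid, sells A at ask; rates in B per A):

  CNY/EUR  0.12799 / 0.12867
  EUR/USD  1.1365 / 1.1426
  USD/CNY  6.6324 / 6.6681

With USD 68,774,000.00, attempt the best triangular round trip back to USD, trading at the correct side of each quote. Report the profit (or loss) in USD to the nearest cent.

Net profit: USD 1,379,712.62

Best loop USD → EUR → CNY → USD:
USD 68,774,000.00 ÷ 1.1426 (buy EUR at ask) = EUR 60,190,792.93
EUR 60,190,792.93 ÷ 0.12867 (buy CNY at ask) = CNY 467,791,971.15
CNY 467,791,971.15 ÷ 6.6681 (buy USD at ask) = USD 70,153,712.62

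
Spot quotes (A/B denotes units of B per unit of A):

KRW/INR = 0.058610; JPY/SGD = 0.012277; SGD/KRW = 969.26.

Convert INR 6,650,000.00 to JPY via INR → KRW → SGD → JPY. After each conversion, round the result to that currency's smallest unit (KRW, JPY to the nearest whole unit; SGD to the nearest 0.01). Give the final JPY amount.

INR 6,650,000.00 ÷ 0.058610 = KRW 113,461,867
KRW 113,461,867 ÷ 969.26 = SGD 117,060.30
SGD 117,060.30 ÷ 0.012277 = JPY 9,534,927

JPY 9,534,927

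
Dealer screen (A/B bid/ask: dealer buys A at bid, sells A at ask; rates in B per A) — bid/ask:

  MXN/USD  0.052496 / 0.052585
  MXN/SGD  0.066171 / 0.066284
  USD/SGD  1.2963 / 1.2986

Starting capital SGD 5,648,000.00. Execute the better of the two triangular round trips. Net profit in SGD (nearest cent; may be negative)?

Best loop SGD → MXN → USD → SGD:
SGD 5,648,000.00 ÷ 0.066284 (buy MXN at ask) = MXN 85,209,100.24
MXN 85,209,100.24 × 0.052496 (sell MXN at bid) = USD 4,473,136.93
USD 4,473,136.93 × 1.2963 (sell USD at bid) = SGD 5,798,527.40

Net profit: SGD 150,527.40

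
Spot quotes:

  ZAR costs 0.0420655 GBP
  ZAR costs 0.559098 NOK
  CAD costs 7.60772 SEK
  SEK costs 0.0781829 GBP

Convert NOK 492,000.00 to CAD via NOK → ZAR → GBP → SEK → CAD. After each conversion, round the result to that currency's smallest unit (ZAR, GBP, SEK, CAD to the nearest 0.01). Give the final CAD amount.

CAD 62,235.32

NOK 492,000.00 ÷ 0.559098 = ZAR 879,988.84
ZAR 879,988.84 × 0.0420655 = GBP 37,017.17
GBP 37,017.17 ÷ 0.0781829 = SEK 473,468.88
SEK 473,468.88 ÷ 7.60772 = CAD 62,235.32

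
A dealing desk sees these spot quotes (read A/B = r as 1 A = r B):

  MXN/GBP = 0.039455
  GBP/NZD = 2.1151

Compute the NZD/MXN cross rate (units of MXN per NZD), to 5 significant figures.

1 NZD ÷ 2.1151 = 0.472791 GBP
0.472791 GBP ÷ 0.039455 = 11.983 MXN

NZD/MXN = 11.983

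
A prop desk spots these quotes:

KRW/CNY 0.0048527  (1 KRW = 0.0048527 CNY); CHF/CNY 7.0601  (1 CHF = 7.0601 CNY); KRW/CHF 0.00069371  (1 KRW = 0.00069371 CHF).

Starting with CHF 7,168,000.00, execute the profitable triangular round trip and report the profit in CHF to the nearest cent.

Profitable loop is CHF → CNY → KRW → CHF:
CHF 7,168,000.00 × 7.0601 = CNY 50,606,796.80
CNY 50,606,796.80 ÷ 0.0048527 = KRW 10,428,585,488
KRW 10,428,585,488 × 0.00069371 = CHF 7,234,414.04
Profit = CHF 7,234,414.04 − CHF 7,168,000.00

Profit: CHF 66,414.04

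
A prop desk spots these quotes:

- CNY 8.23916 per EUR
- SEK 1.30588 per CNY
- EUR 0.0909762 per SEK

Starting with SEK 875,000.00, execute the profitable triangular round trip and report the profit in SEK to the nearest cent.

Profitable loop is SEK → CNY → EUR → SEK:
SEK 875,000.00 ÷ 1.30588 = CNY 670,046.25
CNY 670,046.25 ÷ 8.23916 = EUR 81,324.58
EUR 81,324.58 ÷ 0.0909762 = SEK 893,910.53
Profit = SEK 893,910.53 − SEK 875,000.00

Profit: SEK 18,910.53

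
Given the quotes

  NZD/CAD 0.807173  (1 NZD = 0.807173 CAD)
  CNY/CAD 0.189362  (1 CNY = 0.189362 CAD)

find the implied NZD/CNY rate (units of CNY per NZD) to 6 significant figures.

1 NZD × 0.807173 = 0.807173 CAD
0.807173 CAD ÷ 0.189362 = 4.26259 CNY

NZD/CNY = 4.26259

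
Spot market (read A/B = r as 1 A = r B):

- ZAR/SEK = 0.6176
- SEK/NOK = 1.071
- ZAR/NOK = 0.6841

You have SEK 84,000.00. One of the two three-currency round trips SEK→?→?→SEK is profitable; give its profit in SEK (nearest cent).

Profitable loop is SEK → ZAR → NOK → SEK:
SEK 84,000.00 ÷ 0.6176 = ZAR 136,010.36
ZAR 136,010.36 × 0.6841 = NOK 93,044.69
NOK 93,044.69 ÷ 1.071 = SEK 86,876.46
Profit = SEK 86,876.46 − SEK 84,000.00

Profit: SEK 2,876.46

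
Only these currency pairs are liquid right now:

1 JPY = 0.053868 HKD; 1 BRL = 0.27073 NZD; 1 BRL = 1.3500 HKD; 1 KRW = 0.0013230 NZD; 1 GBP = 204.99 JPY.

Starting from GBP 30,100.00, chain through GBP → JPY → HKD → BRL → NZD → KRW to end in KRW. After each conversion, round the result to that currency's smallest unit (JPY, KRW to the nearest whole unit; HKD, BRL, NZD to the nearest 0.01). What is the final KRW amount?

KRW 50,381,693

GBP 30,100.00 × 204.99 = JPY 6,170,199
JPY 6,170,199 × 0.053868 = HKD 332,376.28
HKD 332,376.28 ÷ 1.3500 = BRL 246,204.65
BRL 246,204.65 × 0.27073 = NZD 66,654.98
NZD 66,654.98 ÷ 0.0013230 = KRW 50,381,693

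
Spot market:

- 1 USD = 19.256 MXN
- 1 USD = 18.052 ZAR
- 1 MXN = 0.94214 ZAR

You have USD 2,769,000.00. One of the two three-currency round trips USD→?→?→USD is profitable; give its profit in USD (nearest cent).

Profitable loop is USD → MXN → ZAR → USD:
USD 2,769,000.00 × 19.256 = MXN 53,319,864.00
MXN 53,319,864.00 × 0.94214 = ZAR 50,234,776.67
ZAR 50,234,776.67 ÷ 18.052 = USD 2,782,781.78
Profit = USD 2,782,781.78 − USD 2,769,000.00

Profit: USD 13,781.78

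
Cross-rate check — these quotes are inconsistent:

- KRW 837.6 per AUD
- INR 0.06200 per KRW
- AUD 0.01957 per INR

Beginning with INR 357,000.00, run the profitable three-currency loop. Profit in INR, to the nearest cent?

Profitable loop is INR → AUD → KRW → INR:
INR 357,000.00 × 0.01957 = AUD 6,986.49
AUD 6,986.49 × 837.6 = KRW 5,851,884
KRW 5,851,884 × 0.06200 = INR 362,816.81
Profit = INR 362,816.81 − INR 357,000.00

Profit: INR 5,816.81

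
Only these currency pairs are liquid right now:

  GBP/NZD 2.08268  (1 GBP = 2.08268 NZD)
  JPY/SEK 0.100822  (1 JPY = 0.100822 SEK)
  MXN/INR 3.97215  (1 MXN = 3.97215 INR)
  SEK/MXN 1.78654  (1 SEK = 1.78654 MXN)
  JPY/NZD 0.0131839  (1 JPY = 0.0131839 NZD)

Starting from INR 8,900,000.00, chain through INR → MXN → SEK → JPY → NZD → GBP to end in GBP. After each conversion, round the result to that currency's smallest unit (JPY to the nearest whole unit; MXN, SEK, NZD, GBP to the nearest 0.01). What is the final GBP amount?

INR 8,900,000.00 ÷ 3.97215 = MXN 2,240,600.18
MXN 2,240,600.18 ÷ 1.78654 = SEK 1,254,156.18
SEK 1,254,156.18 ÷ 0.100822 = JPY 12,439,311
JPY 12,439,311 × 0.0131839 = NZD 163,998.63
NZD 163,998.63 ÷ 2.08268 = GBP 78,744.04

GBP 78,744.04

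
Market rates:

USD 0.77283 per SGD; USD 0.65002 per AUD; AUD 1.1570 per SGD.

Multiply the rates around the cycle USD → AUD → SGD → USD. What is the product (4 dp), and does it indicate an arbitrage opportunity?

Around USD → AUD → SGD → USD: 1 ÷ 0.65002 ÷ 1.1570 × 0.77283 = 1.027600
Product > 1; profitable direction is USD → AUD → SGD → USD.

1.0276 (arbitrage exists)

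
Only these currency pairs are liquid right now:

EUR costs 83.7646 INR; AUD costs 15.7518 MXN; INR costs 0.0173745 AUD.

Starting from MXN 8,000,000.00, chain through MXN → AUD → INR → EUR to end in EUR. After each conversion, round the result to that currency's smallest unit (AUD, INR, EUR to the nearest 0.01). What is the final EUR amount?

EUR 348,969.09

MXN 8,000,000.00 ÷ 15.7518 = AUD 507,878.46
AUD 507,878.46 ÷ 0.0173745 = INR 29,231,256.15
INR 29,231,256.15 ÷ 83.7646 = EUR 348,969.09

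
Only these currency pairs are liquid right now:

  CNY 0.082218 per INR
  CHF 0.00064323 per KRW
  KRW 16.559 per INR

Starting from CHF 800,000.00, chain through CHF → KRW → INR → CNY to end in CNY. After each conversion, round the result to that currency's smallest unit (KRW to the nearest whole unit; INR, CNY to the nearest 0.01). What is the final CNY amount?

CHF 800,000.00 ÷ 0.00064323 = KRW 1,243,723,085
KRW 1,243,723,085 ÷ 16.559 = INR 75,108,586.57
INR 75,108,586.57 × 0.082218 = CNY 6,175,277.77

CNY 6,175,277.77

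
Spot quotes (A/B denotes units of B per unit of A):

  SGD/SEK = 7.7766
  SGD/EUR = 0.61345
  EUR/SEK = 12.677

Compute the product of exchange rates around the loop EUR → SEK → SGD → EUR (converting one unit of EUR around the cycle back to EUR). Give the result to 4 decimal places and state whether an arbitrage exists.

1.0000 (no arbitrage)

Around EUR → SEK → SGD → EUR: 1 × 12.677 ÷ 7.7766 × 0.61345 = 1.000014
Product ≈ 1 (deviation 0.001%, within rounding noise).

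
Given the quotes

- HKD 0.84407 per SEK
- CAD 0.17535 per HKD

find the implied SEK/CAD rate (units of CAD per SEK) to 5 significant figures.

1 SEK × 0.84407 = 0.84407 HKD
0.84407 HKD × 0.17535 = 0.148008 CAD

SEK/CAD = 0.14801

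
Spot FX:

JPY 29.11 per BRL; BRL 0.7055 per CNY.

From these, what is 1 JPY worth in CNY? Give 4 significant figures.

JPY/CNY = 0.04869

1 JPY ÷ 29.11 = 0.0343525 BRL
0.0343525 BRL ÷ 0.7055 = 0.0486924 CNY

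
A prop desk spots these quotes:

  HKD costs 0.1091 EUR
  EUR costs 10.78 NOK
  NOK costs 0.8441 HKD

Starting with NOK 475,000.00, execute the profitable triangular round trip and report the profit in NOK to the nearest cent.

Profit: NOK 3,471.64

Profitable loop is NOK → EUR → HKD → NOK:
NOK 475,000.00 ÷ 10.78 = EUR 44,063.08
EUR 44,063.08 ÷ 0.1091 = HKD 403,877.91
HKD 403,877.91 ÷ 0.8441 = NOK 478,471.64
Profit = NOK 478,471.64 − NOK 475,000.00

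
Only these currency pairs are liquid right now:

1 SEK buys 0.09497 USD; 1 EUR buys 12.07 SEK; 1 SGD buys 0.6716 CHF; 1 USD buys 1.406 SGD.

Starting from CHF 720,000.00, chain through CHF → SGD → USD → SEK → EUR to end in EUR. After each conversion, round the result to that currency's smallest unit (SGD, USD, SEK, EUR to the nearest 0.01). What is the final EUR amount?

EUR 665,185.51

CHF 720,000.00 ÷ 0.6716 = SGD 1,072,066.71
SGD 1,072,066.71 ÷ 1.406 = USD 762,494.10
USD 762,494.10 ÷ 0.09497 = SEK 8,028,789.09
SEK 8,028,789.09 ÷ 12.07 = EUR 665,185.51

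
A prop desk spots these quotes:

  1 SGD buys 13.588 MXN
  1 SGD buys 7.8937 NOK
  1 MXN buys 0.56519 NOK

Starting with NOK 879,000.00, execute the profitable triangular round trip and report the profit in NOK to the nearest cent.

Profit: NOK 24,481.96

Profitable loop is NOK → MXN → SGD → NOK:
NOK 879,000.00 ÷ 0.56519 = MXN 1,555,229.21
MXN 1,555,229.21 ÷ 13.588 = SGD 114,456.08
SGD 114,456.08 × 7.8937 = NOK 903,481.96
Profit = NOK 903,481.96 − NOK 879,000.00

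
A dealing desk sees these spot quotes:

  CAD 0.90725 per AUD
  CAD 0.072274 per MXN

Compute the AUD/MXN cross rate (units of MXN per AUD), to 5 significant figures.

AUD/MXN = 12.553

1 AUD × 0.90725 = 0.90725 CAD
0.90725 CAD ÷ 0.072274 = 12.5529 MXN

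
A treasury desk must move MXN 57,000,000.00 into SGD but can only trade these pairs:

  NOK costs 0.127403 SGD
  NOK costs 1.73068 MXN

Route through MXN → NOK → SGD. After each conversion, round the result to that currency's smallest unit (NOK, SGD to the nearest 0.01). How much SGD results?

SGD 4,196,021.80

MXN 57,000,000.00 ÷ 1.73068 = NOK 32,935,031.32
NOK 32,935,031.32 × 0.127403 = SGD 4,196,021.80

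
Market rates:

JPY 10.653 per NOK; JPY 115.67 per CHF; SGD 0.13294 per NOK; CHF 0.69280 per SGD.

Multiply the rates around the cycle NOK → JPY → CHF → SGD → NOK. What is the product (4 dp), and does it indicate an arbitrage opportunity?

Around NOK → JPY → CHF → SGD → NOK: 1 × 10.653 ÷ 115.67 ÷ 0.69280 ÷ 0.13294 = 0.999972
Product ≈ 1 (deviation 0.003%, within rounding noise).

1.0000 (no arbitrage)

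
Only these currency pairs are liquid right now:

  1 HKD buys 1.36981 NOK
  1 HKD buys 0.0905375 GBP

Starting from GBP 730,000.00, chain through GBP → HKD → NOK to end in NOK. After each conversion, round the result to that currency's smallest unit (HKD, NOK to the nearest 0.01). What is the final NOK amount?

GBP 730,000.00 ÷ 0.0905375 = HKD 8,062,957.34
HKD 8,062,957.34 × 1.36981 = NOK 11,044,719.59

NOK 11,044,719.59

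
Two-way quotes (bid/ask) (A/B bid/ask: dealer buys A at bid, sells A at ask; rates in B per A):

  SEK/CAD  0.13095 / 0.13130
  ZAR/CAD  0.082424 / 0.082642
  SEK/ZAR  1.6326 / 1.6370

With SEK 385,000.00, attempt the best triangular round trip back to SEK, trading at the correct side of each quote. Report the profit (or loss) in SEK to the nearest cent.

Best loop SEK → ZAR → CAD → SEK:
SEK 385,000.00 × 1.6326 (sell SEK at bid) = ZAR 628,551.00
ZAR 628,551.00 × 0.082424 (sell ZAR at bid) = CAD 51,807.69
CAD 51,807.69 ÷ 0.13130 (buy SEK at ask) = SEK 394,574.92

Net profit: SEK 9,574.92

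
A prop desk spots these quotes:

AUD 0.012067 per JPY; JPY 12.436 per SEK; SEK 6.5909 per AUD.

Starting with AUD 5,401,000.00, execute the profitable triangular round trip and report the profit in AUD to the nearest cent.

Profitable loop is AUD → JPY → SEK → AUD:
AUD 5,401,000.00 ÷ 0.012067 = JPY 447,584,321
JPY 447,584,321 ÷ 12.436 = SEK 35,991,019.69
SEK 35,991,019.69 ÷ 6.5909 = AUD 5,460,713.97
Profit = AUD 5,460,713.97 − AUD 5,401,000.00

Profit: AUD 59,713.97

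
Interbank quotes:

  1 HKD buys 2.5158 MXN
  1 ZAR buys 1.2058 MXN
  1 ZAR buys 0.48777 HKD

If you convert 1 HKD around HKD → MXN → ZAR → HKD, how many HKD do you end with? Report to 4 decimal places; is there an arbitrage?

1.0177 (arbitrage exists)

Around HKD → MXN → ZAR → HKD: 1 × 2.5158 ÷ 1.2058 × 0.48777 = 1.017691
Product > 1; profitable direction is HKD → MXN → ZAR → HKD.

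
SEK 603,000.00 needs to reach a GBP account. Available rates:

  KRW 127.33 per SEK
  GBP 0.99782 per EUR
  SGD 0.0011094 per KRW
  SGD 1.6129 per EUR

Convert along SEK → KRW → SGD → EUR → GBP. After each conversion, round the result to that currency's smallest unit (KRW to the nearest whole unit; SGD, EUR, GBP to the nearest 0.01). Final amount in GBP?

SEK 603,000.00 × 127.33 = KRW 76,779,990
KRW 76,779,990 × 0.0011094 = SGD 85,179.72
SGD 85,179.72 ÷ 1.6129 = EUR 52,811.53
EUR 52,811.53 × 0.99782 = GBP 52,696.40

GBP 52,696.40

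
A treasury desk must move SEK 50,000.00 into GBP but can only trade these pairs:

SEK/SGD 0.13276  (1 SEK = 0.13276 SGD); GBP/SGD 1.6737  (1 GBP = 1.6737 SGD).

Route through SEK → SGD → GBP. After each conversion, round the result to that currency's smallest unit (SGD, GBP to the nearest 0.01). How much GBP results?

GBP 3,966.06

SEK 50,000.00 × 0.13276 = SGD 6,638.00
SGD 6,638.00 ÷ 1.6737 = GBP 3,966.06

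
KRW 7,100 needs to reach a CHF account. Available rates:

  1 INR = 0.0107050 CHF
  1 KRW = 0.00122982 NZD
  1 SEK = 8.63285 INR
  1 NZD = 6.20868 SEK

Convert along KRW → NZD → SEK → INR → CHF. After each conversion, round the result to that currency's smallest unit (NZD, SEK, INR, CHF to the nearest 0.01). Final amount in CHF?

KRW 7,100 × 0.00122982 = NZD 8.73
NZD 8.73 × 6.20868 = SEK 54.20
SEK 54.20 × 8.63285 = INR 467.90
INR 467.90 × 0.0107050 = CHF 5.01

CHF 5.01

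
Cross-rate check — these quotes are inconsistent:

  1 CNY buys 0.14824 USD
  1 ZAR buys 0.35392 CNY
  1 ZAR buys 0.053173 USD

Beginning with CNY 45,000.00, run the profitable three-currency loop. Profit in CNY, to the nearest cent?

Profit: CNY 607.17

Profitable loop is CNY → ZAR → USD → CNY:
CNY 45,000.00 ÷ 0.35392 = ZAR 127,147.38
ZAR 127,147.38 × 0.053173 = USD 6,760.81
USD 6,760.81 ÷ 0.14824 = CNY 45,607.17
Profit = CNY 45,607.17 − CNY 45,000.00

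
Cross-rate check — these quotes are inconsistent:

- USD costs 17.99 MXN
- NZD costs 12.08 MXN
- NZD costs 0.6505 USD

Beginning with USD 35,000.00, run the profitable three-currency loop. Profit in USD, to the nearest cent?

Profit: USD 1,129.05

Profitable loop is USD → NZD → MXN → USD:
USD 35,000.00 ÷ 0.6505 = NZD 53,804.77
NZD 53,804.77 × 12.08 = MXN 649,961.57
MXN 649,961.57 ÷ 17.99 = USD 36,129.05
Profit = USD 36,129.05 − USD 35,000.00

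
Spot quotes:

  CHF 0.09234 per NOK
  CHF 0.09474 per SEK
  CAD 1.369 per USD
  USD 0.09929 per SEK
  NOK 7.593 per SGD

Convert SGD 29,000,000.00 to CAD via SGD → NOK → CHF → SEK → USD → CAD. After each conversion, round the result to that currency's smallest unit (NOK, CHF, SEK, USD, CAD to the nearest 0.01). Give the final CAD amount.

SGD 29,000,000.00 × 7.593 = NOK 220,197,000.00
NOK 220,197,000.00 × 0.09234 = CHF 20,332,990.98
CHF 20,332,990.98 ÷ 0.09474 = SEK 214,618,861.94
SEK 214,618,861.94 × 0.09929 = USD 21,309,506.80
USD 21,309,506.80 × 1.369 = CAD 29,172,714.81

CAD 29,172,714.81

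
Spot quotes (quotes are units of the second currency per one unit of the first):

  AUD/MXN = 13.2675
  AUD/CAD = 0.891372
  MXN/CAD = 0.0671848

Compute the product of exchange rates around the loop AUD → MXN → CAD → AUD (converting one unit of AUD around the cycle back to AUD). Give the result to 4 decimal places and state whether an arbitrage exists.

1.0000 (no arbitrage)

Around AUD → MXN → CAD → AUD: 1 × 13.2675 × 0.0671848 ÷ 0.891372 = 1.000003
Product ≈ 1 (deviation 0.000%, within rounding noise).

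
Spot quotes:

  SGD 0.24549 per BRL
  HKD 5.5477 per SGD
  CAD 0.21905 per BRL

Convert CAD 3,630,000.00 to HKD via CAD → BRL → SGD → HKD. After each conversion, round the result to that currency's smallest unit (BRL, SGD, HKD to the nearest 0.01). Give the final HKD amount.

CAD 3,630,000.00 ÷ 0.21905 = BRL 16,571,559.00
BRL 16,571,559.00 × 0.24549 = SGD 4,068,152.02
SGD 4,068,152.02 × 5.5477 = HKD 22,568,886.96

HKD 22,568,886.96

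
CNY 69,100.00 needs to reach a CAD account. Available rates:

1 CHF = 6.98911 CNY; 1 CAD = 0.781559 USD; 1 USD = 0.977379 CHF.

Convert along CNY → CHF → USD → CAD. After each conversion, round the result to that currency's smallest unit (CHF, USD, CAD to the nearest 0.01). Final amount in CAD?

CNY 69,100.00 ÷ 6.98911 = CHF 9,886.81
CHF 9,886.81 ÷ 0.977379 = USD 10,115.64
USD 10,115.64 ÷ 0.781559 = CAD 12,942.90

CAD 12,942.90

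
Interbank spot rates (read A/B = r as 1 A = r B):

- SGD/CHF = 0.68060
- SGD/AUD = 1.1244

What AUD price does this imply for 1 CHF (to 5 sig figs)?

CHF/AUD = 1.6521

1 CHF ÷ 0.68060 = 1.46929 SGD
1.46929 SGD × 1.1244 = 1.65207 AUD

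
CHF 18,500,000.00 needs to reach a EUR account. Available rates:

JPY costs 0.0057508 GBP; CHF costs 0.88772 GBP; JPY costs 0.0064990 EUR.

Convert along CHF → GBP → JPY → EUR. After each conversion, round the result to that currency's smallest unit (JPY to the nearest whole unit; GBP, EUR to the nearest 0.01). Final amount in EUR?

CHF 18,500,000.00 × 0.88772 = GBP 16,422,820.00
GBP 16,422,820.00 ÷ 0.0057508 = JPY 2,855,745,288
JPY 2,855,745,288 × 0.0064990 = EUR 18,559,488.63

EUR 18,559,488.63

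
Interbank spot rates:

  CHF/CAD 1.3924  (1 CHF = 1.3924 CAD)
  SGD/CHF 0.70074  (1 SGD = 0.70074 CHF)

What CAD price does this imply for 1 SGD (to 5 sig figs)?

SGD/CAD = 0.97571

1 SGD × 0.70074 = 0.70074 CHF
0.70074 CHF × 1.3924 = 0.97571 CAD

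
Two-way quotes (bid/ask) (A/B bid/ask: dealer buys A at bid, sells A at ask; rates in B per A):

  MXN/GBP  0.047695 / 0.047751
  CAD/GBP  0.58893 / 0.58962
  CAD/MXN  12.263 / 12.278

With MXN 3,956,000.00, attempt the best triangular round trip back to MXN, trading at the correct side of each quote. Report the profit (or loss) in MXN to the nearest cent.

Best loop MXN → CAD → GBP → MXN:
MXN 3,956,000.00 ÷ 12.278 (buy CAD at ask) = CAD 322,202.31
CAD 322,202.31 × 0.58893 (sell CAD at bid) = GBP 189,754.61
GBP 189,754.61 ÷ 0.047751 (buy MXN at ask) = MXN 3,973,835.28

Net profit: MXN 17,835.28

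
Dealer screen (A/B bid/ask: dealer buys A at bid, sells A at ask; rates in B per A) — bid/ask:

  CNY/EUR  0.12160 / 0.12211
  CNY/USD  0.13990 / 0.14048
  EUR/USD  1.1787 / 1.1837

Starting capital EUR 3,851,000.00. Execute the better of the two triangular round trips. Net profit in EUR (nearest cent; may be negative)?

Best loop EUR → USD → CNY → EUR:
EUR 3,851,000.00 × 1.1787 (sell EUR at bid) = USD 4,539,173.70
USD 4,539,173.70 ÷ 0.14048 (buy CNY at ask) = CNY 32,311,885.68
CNY 32,311,885.68 × 0.12160 (sell CNY at bid) = EUR 3,929,125.30

Net profit: EUR 78,125.30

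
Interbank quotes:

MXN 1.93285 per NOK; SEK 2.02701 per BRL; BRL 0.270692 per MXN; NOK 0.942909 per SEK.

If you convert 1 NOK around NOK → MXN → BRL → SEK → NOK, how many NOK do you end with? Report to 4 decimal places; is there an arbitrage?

Around NOK → MXN → BRL → SEK → NOK: 1 × 1.93285 × 0.270692 × 2.02701 × 0.942909 = 0.999998
Product ≈ 1 (deviation 0.000%, within rounding noise).

1.0000 (no arbitrage)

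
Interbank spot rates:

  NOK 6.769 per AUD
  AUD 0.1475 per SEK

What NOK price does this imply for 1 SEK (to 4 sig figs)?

1 SEK × 0.1475 = 0.1475 AUD
0.1475 AUD × 6.769 = 0.998427 NOK

SEK/NOK = 0.9984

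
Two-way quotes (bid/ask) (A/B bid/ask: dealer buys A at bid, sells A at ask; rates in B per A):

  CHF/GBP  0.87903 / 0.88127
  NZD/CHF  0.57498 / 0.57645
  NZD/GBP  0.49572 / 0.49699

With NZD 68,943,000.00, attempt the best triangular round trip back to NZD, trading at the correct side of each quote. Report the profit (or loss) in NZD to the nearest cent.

Best loop NZD → CHF → GBP → NZD:
NZD 68,943,000.00 × 0.57498 (sell NZD at bid) = CHF 39,640,846.14
CHF 39,640,846.14 × 0.87903 (sell CHF at bid) = GBP 34,845,492.98
GBP 34,845,492.98 ÷ 0.49699 (buy NZD at ask) = NZD 70,113,066.63

Net profit: NZD 1,170,066.63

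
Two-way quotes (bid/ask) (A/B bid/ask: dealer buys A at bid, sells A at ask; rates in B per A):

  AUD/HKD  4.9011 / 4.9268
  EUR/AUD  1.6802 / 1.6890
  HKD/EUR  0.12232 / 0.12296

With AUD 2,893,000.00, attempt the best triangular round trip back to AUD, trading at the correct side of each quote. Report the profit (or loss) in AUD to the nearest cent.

Net profit: AUD 21,073.16

Best loop AUD → HKD → EUR → AUD:
AUD 2,893,000.00 × 4.9011 (sell AUD at bid) = HKD 14,178,882.30
HKD 14,178,882.30 × 0.12232 (sell HKD at bid) = EUR 1,734,360.88
EUR 1,734,360.88 × 1.6802 (sell EUR at bid) = AUD 2,914,073.16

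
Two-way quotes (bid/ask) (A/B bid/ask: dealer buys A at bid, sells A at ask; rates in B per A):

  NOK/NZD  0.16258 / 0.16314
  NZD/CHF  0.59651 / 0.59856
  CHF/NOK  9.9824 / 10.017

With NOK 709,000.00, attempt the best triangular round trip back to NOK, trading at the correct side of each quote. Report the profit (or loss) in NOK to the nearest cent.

Net profit: NOK 15,837.10

Best loop NOK → CHF → NZD → NOK:
NOK 709,000.00 ÷ 10.017 (buy CHF at ask) = CHF 70,779.67
CHF 70,779.67 ÷ 0.59856 (buy NZD at ask) = NZD 118,249.92
NZD 118,249.92 ÷ 0.16314 (buy NOK at ask) = NOK 724,837.10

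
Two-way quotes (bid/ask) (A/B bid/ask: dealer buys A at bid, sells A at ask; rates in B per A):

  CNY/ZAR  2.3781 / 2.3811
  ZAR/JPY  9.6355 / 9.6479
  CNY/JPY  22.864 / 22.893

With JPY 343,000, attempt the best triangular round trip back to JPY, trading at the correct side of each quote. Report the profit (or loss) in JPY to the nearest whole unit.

Best loop JPY → CNY → ZAR → JPY:
JPY 343,000 ÷ 22.893 (buy CNY at ask) = CNY 14,982.75
CNY 14,982.75 × 2.3781 (sell CNY at bid) = ZAR 35,630.47
ZAR 35,630.47 × 9.6355 (sell ZAR at bid) = JPY 343,317

Net profit: JPY 317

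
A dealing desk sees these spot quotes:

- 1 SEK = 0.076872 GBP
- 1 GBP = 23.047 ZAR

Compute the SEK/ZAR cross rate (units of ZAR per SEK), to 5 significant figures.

SEK/ZAR = 1.7717

1 SEK × 0.076872 = 0.076872 GBP
0.076872 GBP × 23.047 = 1.77167 ZAR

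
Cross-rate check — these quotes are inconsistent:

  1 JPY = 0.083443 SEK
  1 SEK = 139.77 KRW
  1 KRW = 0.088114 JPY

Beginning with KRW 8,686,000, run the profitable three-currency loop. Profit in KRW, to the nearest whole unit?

Profit: KRW 240,241

Profitable loop is KRW → JPY → SEK → KRW:
KRW 8,686,000 × 0.088114 = JPY 765,358
JPY 765,358 × 0.083443 = SEK 63,863.78
SEK 63,863.78 × 139.77 = KRW 8,926,241
Profit = KRW 8,926,241 − KRW 8,686,000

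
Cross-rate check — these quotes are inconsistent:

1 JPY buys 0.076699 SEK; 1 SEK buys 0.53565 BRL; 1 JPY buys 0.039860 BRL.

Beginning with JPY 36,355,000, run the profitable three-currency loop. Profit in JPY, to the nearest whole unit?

Profitable loop is JPY → SEK → BRL → JPY:
JPY 36,355,000 × 0.076699 = SEK 2,788,392.15
SEK 2,788,392.15 × 0.53565 = BRL 1,493,602.25
BRL 1,493,602.25 ÷ 0.039860 = JPY 37,471,206
Profit = JPY 37,471,206 − JPY 36,355,000

Profit: JPY 1,116,206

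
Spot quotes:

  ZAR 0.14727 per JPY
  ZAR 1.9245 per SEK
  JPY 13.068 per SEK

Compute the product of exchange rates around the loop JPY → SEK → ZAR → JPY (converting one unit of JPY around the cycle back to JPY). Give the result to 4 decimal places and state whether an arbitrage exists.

1.0000 (no arbitrage)

Around JPY → SEK → ZAR → JPY: 1 ÷ 13.068 × 1.9245 ÷ 0.14727 = 0.999987
Product ≈ 1 (deviation 0.001%, within rounding noise).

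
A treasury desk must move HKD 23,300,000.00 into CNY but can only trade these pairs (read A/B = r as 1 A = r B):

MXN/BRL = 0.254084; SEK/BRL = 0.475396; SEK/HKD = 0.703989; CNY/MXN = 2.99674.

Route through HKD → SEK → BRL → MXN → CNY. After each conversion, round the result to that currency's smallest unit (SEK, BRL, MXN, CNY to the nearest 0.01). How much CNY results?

HKD 23,300,000.00 ÷ 0.703989 = SEK 33,097,108.05
SEK 33,097,108.05 × 0.475396 = BRL 15,734,232.78
BRL 15,734,232.78 ÷ 0.254084 = MXN 61,925,319.11
MXN 61,925,319.11 ÷ 2.99674 = CNY 20,664,228.16

CNY 20,664,228.16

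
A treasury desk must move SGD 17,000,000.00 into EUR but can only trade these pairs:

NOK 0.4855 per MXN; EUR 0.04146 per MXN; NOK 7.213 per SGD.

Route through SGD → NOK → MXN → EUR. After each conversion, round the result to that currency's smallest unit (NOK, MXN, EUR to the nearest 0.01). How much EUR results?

EUR 10,471,404.04

SGD 17,000,000.00 × 7.213 = NOK 122,621,000.00
NOK 122,621,000.00 ÷ 0.4855 = MXN 252,566,426.36
MXN 252,566,426.36 × 0.04146 = EUR 10,471,404.04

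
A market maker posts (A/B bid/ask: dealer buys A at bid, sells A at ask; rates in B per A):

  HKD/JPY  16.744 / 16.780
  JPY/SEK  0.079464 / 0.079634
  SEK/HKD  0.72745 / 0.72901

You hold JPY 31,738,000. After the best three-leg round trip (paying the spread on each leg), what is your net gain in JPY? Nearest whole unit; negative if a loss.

Best loop JPY → HKD → SEK → JPY:
JPY 31,738,000 ÷ 16.780 (buy HKD at ask) = HKD 1,891,418.36
HKD 1,891,418.36 ÷ 0.72901 (buy SEK at ask) = SEK 2,594,502.62
SEK 2,594,502.62 ÷ 0.079634 (buy JPY at ask) = JPY 32,580,338

Net profit: JPY 842,338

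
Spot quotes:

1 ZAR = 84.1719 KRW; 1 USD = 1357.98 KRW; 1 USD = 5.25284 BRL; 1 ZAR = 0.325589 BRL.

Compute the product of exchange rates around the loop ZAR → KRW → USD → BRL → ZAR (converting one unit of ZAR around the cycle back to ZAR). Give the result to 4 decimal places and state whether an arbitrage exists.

Around ZAR → KRW → USD → BRL → ZAR: 1 × 84.1719 ÷ 1357.98 × 5.25284 ÷ 0.325589 = 0.999996
Product ≈ 1 (deviation 0.000%, within rounding noise).

1.0000 (no arbitrage)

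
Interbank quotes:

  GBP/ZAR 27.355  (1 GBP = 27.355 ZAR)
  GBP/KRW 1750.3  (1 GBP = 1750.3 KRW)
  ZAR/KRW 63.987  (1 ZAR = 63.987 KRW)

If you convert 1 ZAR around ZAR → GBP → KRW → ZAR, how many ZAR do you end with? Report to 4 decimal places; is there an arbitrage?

Around ZAR → GBP → KRW → ZAR: 1 ÷ 27.355 × 1750.3 ÷ 63.987 = 0.999963
Product ≈ 1 (deviation 0.004%, within rounding noise).

1.0000 (no arbitrage)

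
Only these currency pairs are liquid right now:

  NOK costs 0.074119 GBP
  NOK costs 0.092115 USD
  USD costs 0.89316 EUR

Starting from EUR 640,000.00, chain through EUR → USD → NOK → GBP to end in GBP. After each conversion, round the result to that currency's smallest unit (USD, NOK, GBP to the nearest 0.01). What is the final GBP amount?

EUR 640,000.00 ÷ 0.89316 = USD 716,556.94
USD 716,556.94 ÷ 0.092115 = NOK 7,778,938.72
NOK 7,778,938.72 × 0.074119 = GBP 576,567.16

GBP 576,567.16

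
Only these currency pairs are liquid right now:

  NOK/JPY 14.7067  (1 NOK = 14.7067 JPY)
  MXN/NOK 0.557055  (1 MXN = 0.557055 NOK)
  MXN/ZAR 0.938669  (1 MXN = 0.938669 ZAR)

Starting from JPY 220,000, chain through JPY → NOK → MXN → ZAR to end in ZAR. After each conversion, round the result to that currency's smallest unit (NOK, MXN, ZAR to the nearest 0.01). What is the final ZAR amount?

ZAR 25,207.05

JPY 220,000 ÷ 14.7067 = NOK 14,959.17
NOK 14,959.17 ÷ 0.557055 = MXN 26,854.03
MXN 26,854.03 × 0.938669 = ZAR 25,207.05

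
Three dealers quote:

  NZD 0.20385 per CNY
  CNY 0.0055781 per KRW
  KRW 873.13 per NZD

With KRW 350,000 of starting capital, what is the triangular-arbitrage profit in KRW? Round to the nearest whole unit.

Profit: KRW 2,527

Profitable loop is KRW → NZD → CNY → KRW:
KRW 350,000 ÷ 873.13 = NZD 400.86
NZD 400.86 ÷ 0.20385 = CNY 1,966.43
CNY 1,966.43 ÷ 0.0055781 = KRW 352,527
Profit = KRW 352,527 − KRW 350,000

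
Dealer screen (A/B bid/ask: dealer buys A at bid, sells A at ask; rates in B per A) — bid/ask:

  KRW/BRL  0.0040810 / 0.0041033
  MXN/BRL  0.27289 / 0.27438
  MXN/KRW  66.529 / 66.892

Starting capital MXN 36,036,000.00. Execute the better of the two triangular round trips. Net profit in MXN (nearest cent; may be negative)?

Net result: MXN -208,479.90 (no profitable arbitrage after spreads)

Best loop MXN → BRL → KRW → MXN:
MXN 36,036,000.00 × 0.27289 (sell MXN at bid) = BRL 9,833,864.04
BRL 9,833,864.04 ÷ 0.0041033 (buy KRW at ask) = KRW 2,396,574,474
KRW 2,396,574,474 ÷ 66.892 (buy MXN at ask) = MXN 35,827,520.10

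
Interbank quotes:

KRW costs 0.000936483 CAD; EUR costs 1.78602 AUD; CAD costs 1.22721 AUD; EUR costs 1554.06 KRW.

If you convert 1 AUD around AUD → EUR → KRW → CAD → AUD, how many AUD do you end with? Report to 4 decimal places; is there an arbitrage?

Around AUD → EUR → KRW → CAD → AUD: 1 ÷ 1.78602 × 1554.06 × 0.000936483 × 1.22721 = 1.000001
Product ≈ 1 (deviation 0.000%, within rounding noise).

1.0000 (no arbitrage)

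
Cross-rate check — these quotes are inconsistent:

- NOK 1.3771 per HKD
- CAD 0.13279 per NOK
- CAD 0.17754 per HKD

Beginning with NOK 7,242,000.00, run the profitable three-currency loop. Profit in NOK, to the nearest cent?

Profit: NOK 217,215.50

Profitable loop is NOK → CAD → HKD → NOK:
NOK 7,242,000.00 × 0.13279 = CAD 961,665.18
CAD 961,665.18 ÷ 0.17754 = HKD 5,416,611.36
HKD 5,416,611.36 × 1.3771 = NOK 7,459,215.50
Profit = NOK 7,459,215.50 − NOK 7,242,000.00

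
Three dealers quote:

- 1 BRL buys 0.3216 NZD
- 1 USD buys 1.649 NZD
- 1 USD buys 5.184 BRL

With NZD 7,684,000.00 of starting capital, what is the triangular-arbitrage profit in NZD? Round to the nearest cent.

Profitable loop is NZD → USD → BRL → NZD:
NZD 7,684,000.00 ÷ 1.649 = USD 4,659,793.81
USD 4,659,793.81 × 5.184 = BRL 24,156,371.13
BRL 24,156,371.13 × 0.3216 = NZD 7,768,688.96
Profit = NZD 7,768,688.96 − NZD 7,684,000.00

Profit: NZD 84,688.96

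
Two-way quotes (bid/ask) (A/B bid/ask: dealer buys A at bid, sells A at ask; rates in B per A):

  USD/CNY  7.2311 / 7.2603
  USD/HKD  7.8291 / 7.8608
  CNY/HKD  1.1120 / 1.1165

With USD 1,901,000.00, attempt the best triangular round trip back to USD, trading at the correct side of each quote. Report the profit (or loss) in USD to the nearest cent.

Net profit: USD 43,574.22

Best loop USD → CNY → HKD → USD:
USD 1,901,000.00 × 7.2311 (sell USD at bid) = CNY 13,746,321.10
CNY 13,746,321.10 × 1.1120 (sell CNY at bid) = HKD 15,285,909.06
HKD 15,285,909.06 ÷ 7.8608 (buy USD at ask) = USD 1,944,574.22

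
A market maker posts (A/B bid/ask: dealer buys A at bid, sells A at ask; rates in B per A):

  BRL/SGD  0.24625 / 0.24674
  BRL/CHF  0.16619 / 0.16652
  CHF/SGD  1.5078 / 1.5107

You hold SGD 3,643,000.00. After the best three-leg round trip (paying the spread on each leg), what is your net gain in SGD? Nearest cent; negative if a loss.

Best loop SGD → BRL → CHF → SGD:
SGD 3,643,000.00 ÷ 0.24674 (buy BRL at ask) = BRL 14,764,529.46
BRL 14,764,529.46 × 0.16619 (sell BRL at bid) = CHF 2,453,717.15
CHF 2,453,717.15 × 1.5078 (sell CHF at bid) = SGD 3,699,714.72

Net profit: SGD 56,714.72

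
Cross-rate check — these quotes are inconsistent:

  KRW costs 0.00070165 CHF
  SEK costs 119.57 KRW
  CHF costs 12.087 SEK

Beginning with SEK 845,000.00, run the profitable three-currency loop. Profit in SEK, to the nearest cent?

Profit: SEK 11,876.02

Profitable loop is SEK → KRW → CHF → SEK:
SEK 845,000.00 × 119.57 = KRW 101,036,650
KRW 101,036,650 × 0.00070165 = CHF 70,892.37
CHF 70,892.37 × 12.087 = SEK 856,876.02
Profit = SEK 856,876.02 − SEK 845,000.00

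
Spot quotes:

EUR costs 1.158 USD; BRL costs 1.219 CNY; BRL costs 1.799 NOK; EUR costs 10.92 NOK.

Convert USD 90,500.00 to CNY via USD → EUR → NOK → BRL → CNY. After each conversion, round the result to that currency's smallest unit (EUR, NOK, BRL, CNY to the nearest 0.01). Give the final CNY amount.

CNY 578,276.07

USD 90,500.00 ÷ 1.158 = EUR 78,151.99
EUR 78,151.99 × 10.92 = NOK 853,419.73
NOK 853,419.73 ÷ 1.799 = BRL 474,385.62
BRL 474,385.62 × 1.219 = CNY 578,276.07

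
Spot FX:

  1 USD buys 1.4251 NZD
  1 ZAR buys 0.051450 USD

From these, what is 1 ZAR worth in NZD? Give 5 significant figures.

ZAR/NZD = 0.073321

1 ZAR × 0.051450 = 0.05145 USD
0.05145 USD × 1.4251 = 0.0733214 NZD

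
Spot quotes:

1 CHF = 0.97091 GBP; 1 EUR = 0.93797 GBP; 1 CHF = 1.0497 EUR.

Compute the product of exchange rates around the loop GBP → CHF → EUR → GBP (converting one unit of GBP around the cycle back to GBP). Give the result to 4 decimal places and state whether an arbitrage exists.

Around GBP → CHF → EUR → GBP: 1 ÷ 0.97091 × 1.0497 × 0.93797 = 1.014087
Product > 1; profitable direction is GBP → CHF → EUR → GBP.

1.0141 (arbitrage exists)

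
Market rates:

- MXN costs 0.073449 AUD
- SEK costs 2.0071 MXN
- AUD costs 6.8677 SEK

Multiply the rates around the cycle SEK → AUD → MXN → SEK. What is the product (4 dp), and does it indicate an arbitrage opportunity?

Around SEK → AUD → MXN → SEK: 1 ÷ 6.8677 ÷ 0.073449 ÷ 2.0071 = 0.987720
Product < 1; profitable direction is SEK → MXN → AUD → SEK.

0.9877 (arbitrage exists)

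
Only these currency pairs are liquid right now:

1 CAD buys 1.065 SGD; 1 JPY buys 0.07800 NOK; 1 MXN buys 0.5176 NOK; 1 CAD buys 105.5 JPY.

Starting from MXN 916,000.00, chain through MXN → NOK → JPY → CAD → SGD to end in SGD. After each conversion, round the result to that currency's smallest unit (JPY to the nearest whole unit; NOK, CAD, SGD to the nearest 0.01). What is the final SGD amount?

MXN 916,000.00 × 0.5176 = NOK 474,121.60
NOK 474,121.60 ÷ 0.07800 = JPY 6,078,482
JPY 6,078,482 ÷ 105.5 = CAD 57,615.94
CAD 57,615.94 × 1.065 = SGD 61,360.98

SGD 61,360.98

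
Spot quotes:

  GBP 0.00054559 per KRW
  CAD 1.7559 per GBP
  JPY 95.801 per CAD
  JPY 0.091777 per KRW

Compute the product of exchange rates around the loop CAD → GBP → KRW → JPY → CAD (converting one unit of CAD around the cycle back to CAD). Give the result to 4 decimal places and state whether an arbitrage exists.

1.0000 (no arbitrage)

Around CAD → GBP → KRW → JPY → CAD: 1 ÷ 1.7559 ÷ 0.00054559 × 0.091777 ÷ 95.801 = 0.999995
Product ≈ 1 (deviation 0.001%, within rounding noise).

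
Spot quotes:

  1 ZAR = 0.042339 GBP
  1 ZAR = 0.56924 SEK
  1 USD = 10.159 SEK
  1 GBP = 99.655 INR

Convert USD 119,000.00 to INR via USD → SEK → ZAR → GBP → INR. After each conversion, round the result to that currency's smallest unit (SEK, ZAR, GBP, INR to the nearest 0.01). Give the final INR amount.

USD 119,000.00 × 10.159 = SEK 1,208,921.00
SEK 1,208,921.00 ÷ 0.56924 = ZAR 2,123,745.70
ZAR 2,123,745.70 × 0.042339 = GBP 89,917.27
GBP 89,917.27 × 99.655 = INR 8,960,705.54

INR 8,960,705.54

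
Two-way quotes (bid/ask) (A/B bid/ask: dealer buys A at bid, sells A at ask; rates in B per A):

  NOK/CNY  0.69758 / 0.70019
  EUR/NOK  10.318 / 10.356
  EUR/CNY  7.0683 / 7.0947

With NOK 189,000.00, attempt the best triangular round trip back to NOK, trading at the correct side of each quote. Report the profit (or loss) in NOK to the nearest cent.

Best loop NOK → CNY → EUR → NOK:
NOK 189,000.00 × 0.69758 (sell NOK at bid) = CNY 131,842.62
CNY 131,842.62 ÷ 7.0947 (buy EUR at ask) = EUR 18,583.26
EUR 18,583.26 × 10.318 (sell EUR at bid) = NOK 191,742.03

Net profit: NOK 2,742.03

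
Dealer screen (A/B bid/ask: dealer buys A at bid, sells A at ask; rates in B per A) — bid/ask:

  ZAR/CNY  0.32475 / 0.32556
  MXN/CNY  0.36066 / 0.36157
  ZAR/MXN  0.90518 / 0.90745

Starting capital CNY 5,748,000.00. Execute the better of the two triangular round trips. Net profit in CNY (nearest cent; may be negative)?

Net profit: CNY 15,929.33

Best loop CNY → ZAR → MXN → CNY:
CNY 5,748,000.00 ÷ 0.32556 (buy ZAR at ask) = ZAR 17,655,731.66
ZAR 17,655,731.66 × 0.90518 (sell ZAR at bid) = MXN 15,981,615.19
MXN 15,981,615.19 × 0.36066 (sell MXN at bid) = CNY 5,763,929.33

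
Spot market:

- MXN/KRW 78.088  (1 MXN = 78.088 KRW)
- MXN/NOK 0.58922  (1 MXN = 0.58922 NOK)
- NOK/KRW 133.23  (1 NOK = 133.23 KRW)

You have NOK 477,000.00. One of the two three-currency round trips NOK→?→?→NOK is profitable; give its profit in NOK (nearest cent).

Profit: NOK 2,527.58

Profitable loop is NOK → KRW → MXN → NOK:
NOK 477,000.00 × 133.23 = KRW 63,550,710
KRW 63,550,710 ÷ 78.088 = MXN 813,834.52
MXN 813,834.52 × 0.58922 = NOK 479,527.58
Profit = NOK 479,527.58 − NOK 477,000.00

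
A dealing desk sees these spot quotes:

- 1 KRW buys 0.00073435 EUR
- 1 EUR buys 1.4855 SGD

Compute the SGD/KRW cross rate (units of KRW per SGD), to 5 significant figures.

1 SGD ÷ 1.4855 = 0.673174 EUR
0.673174 EUR ÷ 0.00073435 = 916.694 KRW

SGD/KRW = 916.69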